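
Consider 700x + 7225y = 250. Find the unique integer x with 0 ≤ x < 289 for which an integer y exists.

21

gcd(700, 7225) = 25 (Euclid: 7225 = 10·700 + 225; 700 = 3·225 + 25; 225 = 9·25 + 0), and 25 | 250.
Extended Euclid: 700·(31) + 7225·(-3) = 25. Scale by 10: x₀ = 310.
General solution x = x₀ + 289t; reducing mod 289 gives x = 21 (and y = -2).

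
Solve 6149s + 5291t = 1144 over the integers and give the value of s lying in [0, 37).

26

gcd(6149, 5291) = 143 (Euclid: 6149 = 1·5291 + 858; 5291 = 6·858 + 143; 858 = 6·143 + 0), and 143 | 1144.
Extended Euclid: 6149·(-6) + 5291·(7) = 143. Scale by 8: s₀ = -48.
General solution s = s₀ + 37k; reducing mod 37 gives s = 26 (and t = -30).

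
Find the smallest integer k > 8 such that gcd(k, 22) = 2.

10

22 = 2·11. Any k with gcd(k, 22) = 2 is a multiple of 2, say 2s, with s coprime to 11.
Need s > 8/2, so s ≥ 5. First s ≥ 5 with gcd(s, 11) = 1 is s = 5. Thus k = 2·5 = 10.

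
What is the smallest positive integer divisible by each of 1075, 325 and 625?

1075 = 5² · 43; 325 = 5² · 13; 625 = 5⁴
lcm takes max exponent of each prime: 5⁴ · 13 · 43 = 349375

349375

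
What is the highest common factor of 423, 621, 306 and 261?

9

gcd(423, 621): 621 = 1·423 + 198; 423 = 2·198 + 27; 198 = 7·27 + 9; 27 = 3·9 + 0 → 9
gcd(9, 306): 306 = 34·9 + 0 → 9
gcd(9, 261): 261 = 29·9 + 0 → 9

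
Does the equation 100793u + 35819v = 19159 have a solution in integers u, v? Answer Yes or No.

gcd(100793, 35819): 100793 = 2·35819 + 29155; 35819 = 1·29155 + 6664; 29155 = 4·6664 + 2499; 6664 = 2·2499 + 1666; 2499 = 1·1666 + 833; 1666 = 2·833 + 0 → 833
833 divides 19159, so a solution exists.

Yes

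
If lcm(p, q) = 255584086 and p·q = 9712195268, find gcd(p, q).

38

gcd·lcm = product, so gcd = 9712195268/255584086 = 38.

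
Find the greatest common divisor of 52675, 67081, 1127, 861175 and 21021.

gcd(52675, 67081): 67081 = 1·52675 + 14406; 52675 = 3·14406 + 9457; 14406 = 1·9457 + 4949; 9457 = 1·4949 + 4508; 4949 = 1·4508 + 441; 4508 = 10·441 + 98; 441 = 4·98 + 49; 98 = 2·49 + 0 → 49
gcd(49, 1127): 1127 = 23·49 + 0 → 49
gcd(49, 861175): 861175 = 17575·49 + 0 → 49
gcd(49, 21021): 21021 = 429·49 + 0 → 49

49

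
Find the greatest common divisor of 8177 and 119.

8177 = 13 · 17 · 37
119 = 7 · 17
Common: 17 = 17

17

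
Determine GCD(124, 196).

Euclid: 196 = 1·124 + 72; 124 = 1·72 + 52; 72 = 1·52 + 20; 52 = 2·20 + 12; 20 = 1·12 + 8; 12 = 1·8 + 4; 8 = 2·4 + 0. Last nonzero remainder: 4.

4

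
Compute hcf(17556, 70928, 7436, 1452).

17556 = 2² · 3 · 7 · 11 · 19; 70928 = 2⁴ · 11 · 13 · 31; 7436 = 2² · 11 · 13²; 1452 = 2² · 3 · 11²
gcd takes min exponent of each prime: 2² · 11 = 44

44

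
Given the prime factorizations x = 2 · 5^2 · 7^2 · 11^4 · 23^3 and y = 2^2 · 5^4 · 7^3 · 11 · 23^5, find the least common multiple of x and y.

80806081917522500

max exponent per prime: 2^2 · 5^4 · 7^3 · 11^4 · 23^5 = 80806081917522500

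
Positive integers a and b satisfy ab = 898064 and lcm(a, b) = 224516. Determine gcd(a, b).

gcd·lcm = product, so gcd = 898064/224516 = 4.

4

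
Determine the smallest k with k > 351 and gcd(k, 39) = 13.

364

Multiples of 13 above 351: 13·28, 13·29, … . Need the cofactor coprime to 39/13 = 3.
Checking s = 28, 29, … the first with gcd(s, 3) = 1 is s = 28, giving 364.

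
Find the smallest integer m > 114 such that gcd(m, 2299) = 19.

Multiples of 19 above 114: 19·7, 19·8, … . Need the cofactor coprime to 2299/19 = 121.
Checking s = 7, 8, … the first with gcd(s, 121) = 1 is s = 7, giving 133.

133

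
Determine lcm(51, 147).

2499

51 = 3 · 17; 147 = 3 · 7²
max exponents: 3 · 7² · 17 = 2499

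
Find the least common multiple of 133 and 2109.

14763

gcd first: 2109 = 15·133 + 114; 133 = 1·114 + 19; 114 = 6·19 + 0 → gcd = 19
lcm = 133·2109/gcd = 280497/19 = 14763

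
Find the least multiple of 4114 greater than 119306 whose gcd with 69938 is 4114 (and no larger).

69938 = 4114·17. Any a with gcd(a, 69938) = 4114 is a multiple of 4114, say 4114s, with s coprime to 17.
Need s > 119306/4114, so s ≥ 30. First s ≥ 30 with gcd(s, 17) = 1 is s = 30. Thus a = 4114·30 = 123420.

123420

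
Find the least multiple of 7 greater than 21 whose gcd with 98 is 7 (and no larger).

35

98 = 7·14. Any m with gcd(m, 98) = 7 is a multiple of 7, say 7s, with s coprime to 14.
Need s > 21/7, so s ≥ 4. First s ≥ 4 with gcd(s, 14) = 1 is s = 5. Thus m = 7·5 = 35.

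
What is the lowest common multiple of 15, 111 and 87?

16095

15 = 3 · 5; 111 = 3 · 37; 87 = 3 · 29
lcm takes max exponent of each prime: 3 · 5 · 29 · 37 = 16095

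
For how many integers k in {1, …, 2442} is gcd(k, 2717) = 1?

2717 = 11·13·19. Inclusion–exclusion on these primes:
2442 − ⌊2442/11⌋ − ⌊2442/13⌋ − ⌊2442/19⌋ + ⌊2442/143⌋ + ⌊2442/209⌋ + ⌊2442/247⌋ − ⌊2442/2717⌋ = 1942

1942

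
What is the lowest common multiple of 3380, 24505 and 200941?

4018820

lcm(3380, 24505) = 3380·24505/gcd = 82826900/845 = 98020
lcm(98020, 200941) = 98020·200941/gcd = 19696236820/4901 = 4018820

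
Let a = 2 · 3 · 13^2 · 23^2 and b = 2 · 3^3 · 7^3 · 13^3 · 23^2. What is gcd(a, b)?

min exponent per shared prime: 2 · 3 · 13^2 · 23^2 = 536406

536406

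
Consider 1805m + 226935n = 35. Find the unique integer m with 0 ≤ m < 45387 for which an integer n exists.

9178

gcd(1805, 226935) = 5 (Euclid: 226935 = 125·1805 + 1310; 1805 = 1·1310 + 495; 1310 = 2·495 + 320; 495 = 1·320 + 175; 320 = 1·175 + 145; 175 = 1·145 + 30; 145 = 4·30 + 25; 30 = 1·25 + 5; 25 = 5·5 + 0), and 5 | 35.
Extended Euclid: 1805·(7795) + 226935·(-62) = 5. Scale by 7: m₀ = 54565.
General solution m = m₀ + 45387t; reducing mod 45387 gives m = 9178 (and n = -73).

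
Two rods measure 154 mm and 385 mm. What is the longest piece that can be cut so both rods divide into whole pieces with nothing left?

Euclid: 385 = 2·154 + 77; 154 = 2·77 + 0. Last nonzero remainder: 77.

77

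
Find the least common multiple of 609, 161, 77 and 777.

609 = 3 · 7 · 29; 161 = 7 · 23; 77 = 7 · 11; 777 = 3 · 7 · 37
lcm takes max exponent of each prime: 3 · 7 · 11 · 23 · 29 · 37 = 5700849

5700849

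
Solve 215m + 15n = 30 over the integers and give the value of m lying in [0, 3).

0

Euclid: 215 = 14·15 + 5; 15 = 3·5 + 0 → gcd = 5; 30 = 5·6.
Back-substitution yields 215·(1) + 15·(-14) = 5, so one solution is m = 1·6 = 6, n = -14·6 = -84.
Solutions in m differ by 15/5 = 3; the one in [0, 3) is 6 mod 3 = 0.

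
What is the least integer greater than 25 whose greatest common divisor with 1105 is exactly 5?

30

1105 = 5·221. Any a with gcd(a, 1105) = 5 is a multiple of 5, say 5s, with s coprime to 221.
Need s > 25/5, so s ≥ 6. First s ≥ 6 with gcd(s, 221) = 1 is s = 6. Thus a = 5·6 = 30.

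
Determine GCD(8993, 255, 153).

gcd(8993, 255): 8993 = 35·255 + 68; 255 = 3·68 + 51; 68 = 1·51 + 17; 51 = 3·17 + 0 → 17
gcd(17, 153): 153 = 9·17 + 0 → 17

17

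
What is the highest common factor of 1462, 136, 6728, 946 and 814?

2

gcd(1462, 136): 1462 = 10·136 + 102; 136 = 1·102 + 34; 102 = 3·34 + 0 → 34
gcd(34, 6728): 6728 = 197·34 + 30; 34 = 1·30 + 4; 30 = 7·4 + 2; 4 = 2·2 + 0 → 2
gcd(2, 946): 946 = 473·2 + 0 → 2
gcd(2, 814): 814 = 407·2 + 0 → 2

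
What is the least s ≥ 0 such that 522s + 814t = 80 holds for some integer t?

390

Euclid: 814 = 1·522 + 292; 522 = 1·292 + 230; 292 = 1·230 + 62; 230 = 3·62 + 44; 62 = 1·44 + 18; 44 = 2·18 + 8; 18 = 2·8 + 2; 8 = 4·2 + 0 → gcd = 2; 80 = 2·40.
Back-substitution yields 522·(-92) + 814·(59) = 2, so one solution is s = -92·40 = -3680, t = 59·40 = 2360.
Solutions in s differ by 814/2 = 407; the one in [0, 407) is -3680 mod 407 = 390.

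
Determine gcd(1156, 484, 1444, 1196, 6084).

4

1156 = 2² · 17²; 484 = 2² · 11²; 1444 = 2² · 19²; 1196 = 2² · 13 · 23; 6084 = 2² · 3² · 13²
gcd takes min exponent of each prime: 2² = 4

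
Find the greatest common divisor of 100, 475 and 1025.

100 = 2² · 5²; 475 = 5² · 19; 1025 = 5² · 41
gcd takes min exponent of each prime: 5² = 25

25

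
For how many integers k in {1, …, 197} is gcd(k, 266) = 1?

Prime factors of 266: 2, 7, 19. Count integers ≤ 197 divisible by none of them.
By inclusion–exclusion: 197 − ⌊197/2⌋ − ⌊197/7⌋ − ⌊197/19⌋ + ⌊197/14⌋ + ⌊197/38⌋ + ⌊197/133⌋ − ⌊197/266⌋ = 81.

81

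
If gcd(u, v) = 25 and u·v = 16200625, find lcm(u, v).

For any two positive integers, gcd × lcm equals their product. Hence lcm = 16200625 / 25 = 648025.

648025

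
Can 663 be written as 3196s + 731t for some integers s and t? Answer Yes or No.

Yes

gcd(3196, 731): 3196 = 4·731 + 272; 731 = 2·272 + 187; 272 = 1·187 + 85; 187 = 2·85 + 17; 85 = 5·17 + 0 → 17
17 divides 663, so a solution exists.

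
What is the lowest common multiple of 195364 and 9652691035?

gcd first: 9652691035 = 49408·195364 + 146523; 195364 = 1·146523 + 48841; 146523 = 3·48841 + 0 → gcd = 48841
lcm = 195364·9652691035/gcd = 1885788331361740/48841 = 38610764140

38610764140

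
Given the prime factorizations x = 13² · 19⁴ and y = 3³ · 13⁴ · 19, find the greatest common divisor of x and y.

3211

min exponent per shared prime: 13² · 19 = 3211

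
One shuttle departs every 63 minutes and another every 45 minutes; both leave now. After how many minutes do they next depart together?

gcd first: 63 = 1·45 + 18; 45 = 2·18 + 9; 18 = 2·9 + 0 → gcd = 9
lcm = 63·45/gcd = 2835/9 = 315

315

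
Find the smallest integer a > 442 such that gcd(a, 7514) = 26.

7514 = 26·289. Any a with gcd(a, 7514) = 26 is a multiple of 26, say 26s, with s coprime to 289.
Need s > 442/26, so s ≥ 18. First s ≥ 18 with gcd(s, 289) = 1 is s = 18. Thus a = 26·18 = 468.

468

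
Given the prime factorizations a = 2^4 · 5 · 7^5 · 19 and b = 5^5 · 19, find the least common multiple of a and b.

15966650000

max exponent per prime: 2^4 · 5^5 · 7^5 · 19 = 15966650000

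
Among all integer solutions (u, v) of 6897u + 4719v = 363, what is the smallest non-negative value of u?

11

Euclid: 6897 = 1·4719 + 2178; 4719 = 2·2178 + 363; 2178 = 6·363 + 0 → gcd = 363; 363 = 363·1.
Back-substitution yields 6897·(-2) + 4719·(3) = 363, so one solution is u = -2·1 = -2, v = 3·1 = 3.
Solutions in u differ by 4719/363 = 13; the one in [0, 13) is -2 mod 13 = 11.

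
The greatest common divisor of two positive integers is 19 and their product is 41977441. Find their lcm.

For any two positive integers, gcd × lcm equals their product. Hence lcm = 41977441 / 19 = 2209339.

2209339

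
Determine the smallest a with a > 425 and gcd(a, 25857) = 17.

476

Multiples of 17 above 425: 17·26, 17·27, … . Need the cofactor coprime to 25857/17 = 1521.
Checking s = 26, 27, … the first with gcd(s, 1521) = 1 is s = 28, giving 476.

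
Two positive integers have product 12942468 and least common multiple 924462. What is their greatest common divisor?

14

gcd·lcm = product, so gcd = 12942468/924462 = 14.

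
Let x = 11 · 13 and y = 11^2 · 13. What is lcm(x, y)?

1573

max exponent per prime: 11^2 · 13 = 1573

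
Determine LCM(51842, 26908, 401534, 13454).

124251484028

lcm(51842, 26908) = 51842·26908/gcd = 1394964536/14 = 99640324
lcm(99640324, 401534) = 99640324·401534/gcd = 40008977857016/322 = 124251484028
lcm(124251484028, 13454) = 124251484028·13454/gcd = 1671679466112712/13454 = 124251484028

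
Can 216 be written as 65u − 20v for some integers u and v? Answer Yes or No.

By Bézout, 65u − 20v = 216 has integer solutions iff gcd(65, 20) | 216.
Euclid: 65 = 3·20 + 5; 20 = 4·5 + 0. gcd = 5; 216 mod 5 = 1. No.

No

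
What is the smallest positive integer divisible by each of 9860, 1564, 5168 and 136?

17235280

9860 = 2² · 5 · 17 · 29; 1564 = 2² · 17 · 23; 5168 = 2⁴ · 17 · 19; 136 = 2³ · 17
lcm takes max exponent of each prime: 2⁴ · 5 · 17 · 19 · 23 · 29 = 17235280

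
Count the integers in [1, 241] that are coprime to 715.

715 = 5·11·13. Inclusion–exclusion on these primes:
241 − ⌊241/5⌋ − ⌊241/11⌋ − ⌊241/13⌋ + ⌊241/55⌋ + ⌊241/65⌋ + ⌊241/143⌋ − ⌊241/715⌋ = 162

162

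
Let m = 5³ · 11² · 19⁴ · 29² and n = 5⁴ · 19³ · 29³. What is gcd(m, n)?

min exponent per shared prime: 5³ · 19³ · 29² = 721052375

721052375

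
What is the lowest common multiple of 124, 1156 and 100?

895900

124 = 2² · 31; 1156 = 2² · 17²; 100 = 2² · 5²
lcm takes max exponent of each prime: 2² · 5² · 17² · 31 = 895900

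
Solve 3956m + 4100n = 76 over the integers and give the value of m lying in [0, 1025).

Euclid: 4100 = 1·3956 + 144; 3956 = 27·144 + 68; 144 = 2·68 + 8; 68 = 8·8 + 4; 8 = 2·4 + 0 → gcd = 4; 76 = 4·19.
Back-substitution yields 3956·(484) + 4100·(-467) = 4, so one solution is m = 484·19 = 9196, n = -467·19 = -8873.
Solutions in m differ by 4100/4 = 1025; the one in [0, 1025) is 9196 mod 1025 = 996.

996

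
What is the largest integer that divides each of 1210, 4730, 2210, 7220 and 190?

10

gcd(1210, 4730): 4730 = 3·1210 + 1100; 1210 = 1·1100 + 110; 1100 = 10·110 + 0 → 110
gcd(110, 2210): 2210 = 20·110 + 10; 110 = 11·10 + 0 → 10
gcd(10, 7220): 7220 = 722·10 + 0 → 10
gcd(10, 190): 190 = 19·10 + 0 → 10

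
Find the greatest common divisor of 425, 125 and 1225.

25

425 = 5² · 17; 125 = 5³; 1225 = 5² · 7²
gcd takes min exponent of each prime: 5² = 25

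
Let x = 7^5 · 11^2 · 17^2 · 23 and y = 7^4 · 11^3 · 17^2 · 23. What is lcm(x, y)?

148694167699

max exponent per prime: 7^5 · 11^3 · 17^2 · 23 = 148694167699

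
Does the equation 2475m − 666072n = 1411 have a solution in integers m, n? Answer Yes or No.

gcd(2475, 666072): 666072 = 269·2475 + 297; 2475 = 8·297 + 99; 297 = 3·99 + 0 → 99
99 does not divide 1411, so a solution does not exist.

No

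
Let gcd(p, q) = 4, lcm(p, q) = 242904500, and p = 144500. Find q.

p·q = gcd·lcm = 4·242904500 = 971618000, so q = 971618000/144500 = 6724.

6724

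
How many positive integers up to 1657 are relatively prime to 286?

Prime factors of 286: 2, 11, 13. Count integers ≤ 1657 divisible by none of them.
By inclusion–exclusion: 1657 − ⌊1657/2⌋ − ⌊1657/11⌋ − ⌊1657/13⌋ + ⌊1657/22⌋ + ⌊1657/26⌋ + ⌊1657/143⌋ − ⌊1657/286⌋ = 696.

696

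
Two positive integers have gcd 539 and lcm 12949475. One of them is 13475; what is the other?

517979

u·v = gcd·lcm = 539·12949475 = 6979767025, so v = 6979767025/13475 = 517979.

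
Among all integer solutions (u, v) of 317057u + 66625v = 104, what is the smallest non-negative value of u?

2322

Euclid: 317057 = 4·66625 + 50557; 66625 = 1·50557 + 16068; 50557 = 3·16068 + 2353; 16068 = 6·2353 + 1950; 2353 = 1·1950 + 403; 1950 = 4·403 + 338; 403 = 1·338 + 65; 338 = 5·65 + 13; 65 = 5·13 + 0 → gcd = 13; 104 = 13·8.
Back-substitution yields 317057·(-991) + 66625·(4716) = 13, so one solution is u = -991·8 = -7928, v = 4716·8 = 37728.
Solutions in u differ by 66625/13 = 5125; the one in [0, 5125) is -7928 mod 5125 = 2322.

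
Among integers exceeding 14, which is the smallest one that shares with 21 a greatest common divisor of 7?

21 = 7·3. Any k with gcd(k, 21) = 7 is a multiple of 7, say 7s, with s coprime to 3.
Need s > 14/7, so s ≥ 3. First s ≥ 3 with gcd(s, 3) = 1 is s = 4. Thus k = 7·4 = 28.

28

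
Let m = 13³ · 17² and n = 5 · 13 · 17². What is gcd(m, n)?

3757

min exponent per shared prime: 13 · 17² = 3757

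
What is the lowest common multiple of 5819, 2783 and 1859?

10817521

lcm(5819, 2783) = 5819·2783/gcd = 16194277/253 = 64009
lcm(64009, 1859) = 64009·1859/gcd = 118992731/11 = 10817521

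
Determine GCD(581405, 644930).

605

581405 = 5 · 11² · 31²
644930 = 2 · 5 · 11² · 13 · 41
Common: 5 · 11² = 605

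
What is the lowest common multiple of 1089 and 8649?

gcd first: 8649 = 7·1089 + 1026; 1089 = 1·1026 + 63; 1026 = 16·63 + 18; 63 = 3·18 + 9; 18 = 2·9 + 0 → gcd = 9
lcm = 1089·8649/gcd = 9418761/9 = 1046529

1046529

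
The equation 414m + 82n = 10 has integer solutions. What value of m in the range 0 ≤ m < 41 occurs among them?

gcd(414, 82) = 2 (Euclid: 414 = 5·82 + 4; 82 = 20·4 + 2; 4 = 2·2 + 0), and 2 | 10.
Extended Euclid: 414·(-20) + 82·(101) = 2. Scale by 5: m₀ = -100.
General solution m = m₀ + 41t; reducing mod 41 gives m = 23 (and n = -116).

23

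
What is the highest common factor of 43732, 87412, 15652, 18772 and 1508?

52

gcd(43732, 87412): 87412 = 1·43732 + 43680; 43732 = 1·43680 + 52; 43680 = 840·52 + 0 → 52
gcd(52, 15652): 15652 = 301·52 + 0 → 52
gcd(52, 18772): 18772 = 361·52 + 0 → 52
gcd(52, 1508): 1508 = 29·52 + 0 → 52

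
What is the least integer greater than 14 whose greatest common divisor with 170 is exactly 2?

gcd(k, 170) = 2 forces 2 | k; write k = 2s. Then gcd(2s, 2·85) = 2·gcd(s, 85), so need gcd(s, 85) = 1.
2s > 14 gives s ≥ 8. The least s ≥ 8 coprime to 85 is 8, so k = 2·8 = 16.

16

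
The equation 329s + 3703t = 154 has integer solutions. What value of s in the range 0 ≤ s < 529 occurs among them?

68

Reduce mod 3703: 329s ≡ 154 (mod 3703). With g = gcd(329, 3703) = 7 dividing 154, divide through: 47s ≡ 22 (mod 529).
Since gcd(47, 529) = 1, s ≡ 22·(47)⁻¹ ≡ 68 (mod 529). Smallest non-negative: 68.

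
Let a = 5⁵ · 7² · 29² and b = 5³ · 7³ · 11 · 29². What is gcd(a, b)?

min exponent per shared prime: 5³ · 7² · 29² = 5151125

5151125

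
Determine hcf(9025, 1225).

9025 = 5² · 19²
1225 = 5² · 7²
Common: 5² = 25

25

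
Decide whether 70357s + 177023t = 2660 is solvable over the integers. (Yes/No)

Yes

gcd(70357, 177023): 177023 = 2·70357 + 36309; 70357 = 1·36309 + 34048; 36309 = 1·34048 + 2261; 34048 = 15·2261 + 133; 2261 = 17·133 + 0 → 133
133 divides 2660, so a solution exists.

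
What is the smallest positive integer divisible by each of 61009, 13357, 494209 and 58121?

61009 = 13² · 19²; 13357 = 19² · 37; 494209 = 19² · 37²; 58121 = 7 · 19² · 23
lcm takes max exponent of each prime: 7 · 13² · 19² · 23 · 37² = 13446932681

13446932681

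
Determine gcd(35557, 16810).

35557 = 31² · 37
16810 = 2 · 5 · 41²
Common: 1 = 1

1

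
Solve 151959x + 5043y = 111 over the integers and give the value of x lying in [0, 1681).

Euclid: 151959 = 30·5043 + 669; 5043 = 7·669 + 360; 669 = 1·360 + 309; 360 = 1·309 + 51; 309 = 6·51 + 3; 51 = 17·3 + 0 → gcd = 3; 111 = 3·37.
Back-substitution yields 151959·(98) + 5043·(-2953) = 3, so one solution is x = 98·37 = 3626, y = -2953·37 = -109261.
Solutions in x differ by 5043/3 = 1681; the one in [0, 1681) is 3626 mod 1681 = 264.

264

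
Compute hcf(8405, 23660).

8405 = 5 · 41²
23660 = 2² · 5 · 7 · 13²
Common: 5 = 5

5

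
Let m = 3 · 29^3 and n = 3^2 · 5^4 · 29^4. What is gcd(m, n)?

73167

min exponent per shared prime: 3 · 29^3 = 73167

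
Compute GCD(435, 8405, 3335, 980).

gcd(435, 8405): 8405 = 19·435 + 140; 435 = 3·140 + 15; 140 = 9·15 + 5; 15 = 3·5 + 0 → 5
gcd(5, 3335): 3335 = 667·5 + 0 → 5
gcd(5, 980): 980 = 196·5 + 0 → 5

5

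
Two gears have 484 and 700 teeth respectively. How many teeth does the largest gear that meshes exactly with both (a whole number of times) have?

4

484 = 2² · 11²
700 = 2² · 5² · 7
Common: 2² = 4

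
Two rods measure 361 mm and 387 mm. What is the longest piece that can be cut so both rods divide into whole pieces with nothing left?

1

Euclid: 387 = 1·361 + 26; 361 = 13·26 + 23; 26 = 1·23 + 3; 23 = 7·3 + 2; 3 = 1·2 + 1; 2 = 2·1 + 0. Last nonzero remainder: 1.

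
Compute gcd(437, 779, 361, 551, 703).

19

437 = 19 · 23; 779 = 19 · 41; 361 = 19²; 551 = 19 · 29; 703 = 19 · 37
gcd takes min exponent of each prime: 19 = 19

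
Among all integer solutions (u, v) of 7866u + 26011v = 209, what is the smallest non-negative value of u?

916

Reduce mod 26011: 7866u ≡ 209 (mod 26011). With g = gcd(7866, 26011) = 19 dividing 209, divide through: 414u ≡ 11 (mod 1369).
Since gcd(414, 1369) = 1, u ≡ 11·(414)⁻¹ ≡ 916 (mod 1369). Smallest non-negative: 916.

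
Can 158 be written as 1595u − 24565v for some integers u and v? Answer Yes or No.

By Bézout, 1595u − 24565v = 158 has integer solutions iff gcd(1595, 24565) | 158.
Euclid: 24565 = 15·1595 + 640; 1595 = 2·640 + 315; 640 = 2·315 + 10; 315 = 31·10 + 5; 10 = 2·5 + 0. gcd = 5; 158 mod 5 = 3. No.

No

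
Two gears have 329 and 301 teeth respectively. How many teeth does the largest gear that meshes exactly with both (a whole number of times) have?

Euclid: 329 = 1·301 + 28; 301 = 10·28 + 21; 28 = 1·21 + 7; 21 = 3·7 + 0. Last nonzero remainder: 7.

7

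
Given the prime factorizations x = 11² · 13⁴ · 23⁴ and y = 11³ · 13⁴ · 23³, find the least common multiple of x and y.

10638069144131

max exponent per prime: 11³ · 13⁴ · 23⁴ = 10638069144131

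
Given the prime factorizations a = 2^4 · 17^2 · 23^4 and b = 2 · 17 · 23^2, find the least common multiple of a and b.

1293984784

max exponent per prime: 2^4 · 17^2 · 23^4 = 1293984784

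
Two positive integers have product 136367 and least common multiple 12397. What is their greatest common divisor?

gcd·lcm = product, so gcd = 136367/12397 = 11.

11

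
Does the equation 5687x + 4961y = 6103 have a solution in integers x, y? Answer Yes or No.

No

gcd(5687, 4961): 5687 = 1·4961 + 726; 4961 = 6·726 + 605; 726 = 1·605 + 121; 605 = 5·121 + 0 → 121
121 does not divide 6103, so a solution does not exist.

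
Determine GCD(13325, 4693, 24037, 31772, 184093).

13

13325 = 5² · 13 · 41; 4693 = 13 · 19²; 24037 = 13 · 43²; 31772 = 2² · 13² · 47; 184093 = 7² · 13 · 17²
gcd takes min exponent of each prime: 13 = 13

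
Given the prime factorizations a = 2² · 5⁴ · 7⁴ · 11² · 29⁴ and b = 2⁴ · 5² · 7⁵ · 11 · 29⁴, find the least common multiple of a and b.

max exponent per prime: 2⁴ · 5⁴ · 7⁵ · 11² · 29⁴ = 14383598838070000

14383598838070000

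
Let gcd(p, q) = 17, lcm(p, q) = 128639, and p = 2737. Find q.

Using pq = gcd(p,q)·lcm(p,q) = 17·128639 = 2186863, we get q = 2186863/2737 = 799.

799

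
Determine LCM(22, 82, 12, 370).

lcm(22, 82) = 22·82/gcd = 1804/2 = 902
lcm(902, 12) = 902·12/gcd = 10824/2 = 5412
lcm(5412, 370) = 5412·370/gcd = 2002440/2 = 1001220

1001220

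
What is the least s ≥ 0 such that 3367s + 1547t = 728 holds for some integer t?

14

Euclid: 3367 = 2·1547 + 273; 1547 = 5·273 + 182; 273 = 1·182 + 91; 182 = 2·91 + 0 → gcd = 91; 728 = 91·8.
Back-substitution yields 3367·(6) + 1547·(-13) = 91, so one solution is s = 6·8 = 48, t = -13·8 = -104.
Solutions in s differ by 1547/91 = 17; the one in [0, 17) is 48 mod 17 = 14.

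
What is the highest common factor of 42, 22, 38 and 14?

gcd(42, 22): 42 = 1·22 + 20; 22 = 1·20 + 2; 20 = 10·2 + 0 → 2
gcd(2, 38): 38 = 19·2 + 0 → 2
gcd(2, 14): 14 = 7·2 + 0 → 2

2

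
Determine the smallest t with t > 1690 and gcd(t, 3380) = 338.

2366

Multiples of 338 above 1690: 338·6, 338·7, … . Need the cofactor coprime to 3380/338 = 10.
Checking s = 6, 7, … the first with gcd(s, 10) = 1 is s = 7, giving 2366.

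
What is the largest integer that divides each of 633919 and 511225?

20449

Euclid: 633919 = 1·511225 + 122694; 511225 = 4·122694 + 20449; 122694 = 6·20449 + 0. Last nonzero remainder: 20449.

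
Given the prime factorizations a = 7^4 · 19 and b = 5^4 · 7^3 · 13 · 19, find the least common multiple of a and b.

max exponent per prime: 5^4 · 7^4 · 13 · 19 = 370654375

370654375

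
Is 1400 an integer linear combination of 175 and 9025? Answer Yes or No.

Yes

By Bézout, 175s + 9025t = 1400 has integer solutions iff gcd(175, 9025) | 1400.
Euclid: 9025 = 51·175 + 100; 175 = 1·100 + 75; 100 = 1·75 + 25; 75 = 3·25 + 0. gcd = 25; 1400 mod 25 = 0. Yes.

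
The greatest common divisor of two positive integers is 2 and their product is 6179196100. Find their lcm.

For any two positive integers, gcd × lcm equals their product. Hence lcm = 6179196100 / 2 = 3089598050.

3089598050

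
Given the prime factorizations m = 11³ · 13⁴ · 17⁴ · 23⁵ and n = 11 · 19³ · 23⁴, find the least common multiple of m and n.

max exponent per prime: 11³ · 13⁴ · 17⁴ · 19³ · 23⁵ = 140167437303904677102007

140167437303904677102007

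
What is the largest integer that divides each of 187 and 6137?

17

Euclid: 6137 = 32·187 + 153; 187 = 1·153 + 34; 153 = 4·34 + 17; 34 = 2·17 + 0. Last nonzero remainder: 17.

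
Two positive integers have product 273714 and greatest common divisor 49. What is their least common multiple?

Since gcd(a,b)·lcm(a,b) = ab, lcm = 273714/49 = 5586.

5586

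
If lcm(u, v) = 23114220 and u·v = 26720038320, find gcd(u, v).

1156

gcd·lcm = product, so gcd = 26720038320/23114220 = 1156.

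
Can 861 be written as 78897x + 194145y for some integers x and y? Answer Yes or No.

By Bézout, 78897x + 194145y = 861 has integer solutions iff gcd(78897, 194145) | 861.
Euclid: 194145 = 2·78897 + 36351; 78897 = 2·36351 + 6195; 36351 = 5·6195 + 5376; 6195 = 1·5376 + 819; 5376 = 6·819 + 462; 819 = 1·462 + 357; 462 = 1·357 + 105; 357 = 3·105 + 42; 105 = 2·42 + 21; 42 = 2·21 + 0. gcd = 21; 861 mod 21 = 0. Yes.

Yes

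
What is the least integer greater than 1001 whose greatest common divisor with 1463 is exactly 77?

1078

gcd(t, 1463) = 77 forces 77 | t; write t = 77s. Then gcd(77s, 77·19) = 77·gcd(s, 19), so need gcd(s, 19) = 1.
77s > 1001 gives s ≥ 14. The least s ≥ 14 coprime to 19 is 14, so t = 77·14 = 1078.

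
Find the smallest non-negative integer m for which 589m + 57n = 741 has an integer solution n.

0

Euclid: 589 = 10·57 + 19; 57 = 3·19 + 0 → gcd = 19; 741 = 19·39.
Back-substitution yields 589·(1) + 57·(-10) = 19, so one solution is m = 1·39 = 39, n = -10·39 = -390.
Solutions in m differ by 57/19 = 3; the one in [0, 3) is 39 mod 3 = 0.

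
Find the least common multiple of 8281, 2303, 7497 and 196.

lcm(8281, 2303) = 8281·2303/gcd = 19071143/49 = 389207
lcm(389207, 7497) = 389207·7497/gcd = 2917884879/49 = 59548671
lcm(59548671, 196) = 59548671·196/gcd = 11671539516/49 = 238194684

238194684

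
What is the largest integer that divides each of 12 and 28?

4

12 = 2² · 3
28 = 2² · 7
Common: 2² = 4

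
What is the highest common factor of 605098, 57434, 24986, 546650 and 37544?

26

gcd(605098, 57434): 605098 = 10·57434 + 30758; 57434 = 1·30758 + 26676; 30758 = 1·26676 + 4082; 26676 = 6·4082 + 2184; 4082 = 1·2184 + 1898; 2184 = 1·1898 + 286; 1898 = 6·286 + 182; 286 = 1·182 + 104; 182 = 1·104 + 78; 104 = 1·78 + 26; 78 = 3·26 + 0 → 26
gcd(26, 24986): 24986 = 961·26 + 0 → 26
gcd(26, 546650): 546650 = 21025·26 + 0 → 26
gcd(26, 37544): 37544 = 1444·26 + 0 → 26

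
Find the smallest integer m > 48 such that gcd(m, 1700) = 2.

gcd(m, 1700) = 2 forces 2 | m; write m = 2s. Then gcd(2s, 2·850) = 2·gcd(s, 850), so need gcd(s, 850) = 1.
2s > 48 gives s ≥ 25. The least s ≥ 25 coprime to 850 is 27, so m = 2·27 = 54.

54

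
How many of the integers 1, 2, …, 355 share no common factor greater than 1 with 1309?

1309 = 7·11·17. Inclusion–exclusion on these primes:
355 − ⌊355/7⌋ − ⌊355/11⌋ − ⌊355/17⌋ + ⌊355/77⌋ + ⌊355/119⌋ + ⌊355/187⌋ − ⌊355/1309⌋ = 260

260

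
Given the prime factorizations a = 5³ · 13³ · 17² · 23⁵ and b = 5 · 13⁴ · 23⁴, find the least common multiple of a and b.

6640800676280875

max exponent per prime: 5³ · 13⁴ · 17² · 23⁵ = 6640800676280875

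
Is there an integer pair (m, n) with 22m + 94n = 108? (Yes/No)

gcd(22, 94): 94 = 4·22 + 6; 22 = 3·6 + 4; 6 = 1·4 + 2; 4 = 2·2 + 0 → 2
2 divides 108, so a solution exists.

Yes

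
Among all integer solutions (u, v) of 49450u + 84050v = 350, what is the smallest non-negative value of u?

Euclid: 84050 = 1·49450 + 34600; 49450 = 1·34600 + 14850; 34600 = 2·14850 + 4900; 14850 = 3·4900 + 150; 4900 = 32·150 + 100; 150 = 1·100 + 50; 100 = 2·50 + 0 → gcd = 50; 350 = 50·7.
Back-substitution yields 49450·(566) + 84050·(-333) = 50, so one solution is u = 566·7 = 3962, v = -333·7 = -2331.
Solutions in u differ by 84050/50 = 1681; the one in [0, 1681) is 3962 mod 1681 = 600.

600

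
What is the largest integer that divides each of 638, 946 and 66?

22

638 = 2 · 11 · 29; 946 = 2 · 11 · 43; 66 = 2 · 3 · 11
gcd takes min exponent of each prime: 2 · 11 = 22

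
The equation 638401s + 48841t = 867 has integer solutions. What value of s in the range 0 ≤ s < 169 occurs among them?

Reduce mod 48841: 638401s ≡ 867 (mod 48841). With g = gcd(638401, 48841) = 289 dividing 867, divide through: 2209s ≡ 3 (mod 169).
Since gcd(2209, 169) = 1, s ≡ 3·(2209)⁻¹ ≡ 127 (mod 169). Smallest non-negative: 127.

127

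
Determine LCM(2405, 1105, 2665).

lcm(2405, 1105) = 2405·1105/gcd = 2657525/65 = 40885
lcm(40885, 2665) = 40885·2665/gcd = 108958525/65 = 1676285

1676285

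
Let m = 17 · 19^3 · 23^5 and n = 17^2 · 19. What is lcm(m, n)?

max exponent per prime: 17^2 · 19^3 · 23^5 = 12758447348093

12758447348093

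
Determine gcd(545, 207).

1

545 = 5 · 109
207 = 3² · 23
Common: 1 = 1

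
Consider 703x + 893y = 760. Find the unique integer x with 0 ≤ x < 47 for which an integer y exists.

gcd(703, 893) = 19 (Euclid: 893 = 1·703 + 190; 703 = 3·190 + 133; 190 = 1·133 + 57; 133 = 2·57 + 19; 57 = 3·19 + 0), and 19 | 760.
Extended Euclid: 703·(14) + 893·(-11) = 19. Scale by 40: x₀ = 560.
General solution x = x₀ + 47t; reducing mod 47 gives x = 43 (and y = -33).

43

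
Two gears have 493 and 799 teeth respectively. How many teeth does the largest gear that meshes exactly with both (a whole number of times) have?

17

493 = 17 · 29
799 = 17 · 47
Common: 17 = 17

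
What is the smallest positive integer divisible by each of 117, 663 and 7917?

lcm(117, 663) = 117·663/gcd = 77571/39 = 1989
lcm(1989, 7917) = 1989·7917/gcd = 15746913/39 = 403767

403767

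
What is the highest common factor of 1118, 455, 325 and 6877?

1118 = 2 · 13 · 43; 455 = 5 · 7 · 13; 325 = 5² · 13; 6877 = 13 · 23²
gcd takes min exponent of each prime: 13 = 13

13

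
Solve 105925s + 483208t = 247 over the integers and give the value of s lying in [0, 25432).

Euclid: 483208 = 4·105925 + 59508; 105925 = 1·59508 + 46417; 59508 = 1·46417 + 13091; 46417 = 3·13091 + 7144; 13091 = 1·7144 + 5947; 7144 = 1·5947 + 1197; 5947 = 4·1197 + 1159; 1197 = 1·1159 + 38; 1159 = 30·38 + 19; 38 = 2·19 + 0 → gcd = 19; 247 = 19·13.
Back-substitution yields 105925·(-12513) + 483208·(2743) = 19, so one solution is s = -12513·13 = -162669, t = 2743·13 = 35659.
Solutions in s differ by 483208/19 = 25432; the one in [0, 25432) is -162669 mod 25432 = 15355.

15355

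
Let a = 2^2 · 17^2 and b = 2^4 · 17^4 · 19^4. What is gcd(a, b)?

1156

min exponent per shared prime: 2^2 · 17^2 = 1156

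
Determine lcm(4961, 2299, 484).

377036

4961 = 11² · 41; 2299 = 11² · 19; 484 = 2² · 11²
lcm takes max exponent of each prime: 2² · 11² · 19 · 41 = 377036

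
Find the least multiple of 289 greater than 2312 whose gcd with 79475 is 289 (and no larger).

gcd(a, 79475) = 289 forces 289 | a; write a = 289s. Then gcd(289s, 289·275) = 289·gcd(s, 275), so need gcd(s, 275) = 1.
289s > 2312 gives s ≥ 9. The least s ≥ 9 coprime to 275 is 9, so a = 289·9 = 2601.

2601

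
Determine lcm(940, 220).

940 = 2² · 5 · 47; 220 = 2² · 5 · 11
max exponents: 2² · 5 · 11 · 47 = 10340

10340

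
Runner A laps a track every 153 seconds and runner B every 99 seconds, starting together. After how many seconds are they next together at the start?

1683

153 = 3² · 17; 99 = 3² · 11
max exponents: 3² · 11 · 17 = 1683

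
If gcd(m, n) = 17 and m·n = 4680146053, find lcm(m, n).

275302709

For any two positive integers, gcd × lcm equals their product. Hence lcm = 4680146053 / 17 = 275302709.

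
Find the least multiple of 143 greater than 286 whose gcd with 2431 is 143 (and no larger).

2431 = 143·17. Any a with gcd(a, 2431) = 143 is a multiple of 143, say 143s, with s coprime to 17.
Need s > 286/143, so s ≥ 3. First s ≥ 3 with gcd(s, 17) = 1 is s = 3. Thus a = 143·3 = 429.

429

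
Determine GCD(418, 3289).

11

Euclid: 3289 = 7·418 + 363; 418 = 1·363 + 55; 363 = 6·55 + 33; 55 = 1·33 + 22; 33 = 1·22 + 11; 22 = 2·11 + 0. Last nonzero remainder: 11.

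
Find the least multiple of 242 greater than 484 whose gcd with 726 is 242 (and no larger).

gcd(t, 726) = 242 forces 242 | t; write t = 242s. Then gcd(242s, 242·3) = 242·gcd(s, 3), so need gcd(s, 3) = 1.
242s > 484 gives s ≥ 3. The least s ≥ 3 coprime to 3 is 4, so t = 242·4 = 968.

968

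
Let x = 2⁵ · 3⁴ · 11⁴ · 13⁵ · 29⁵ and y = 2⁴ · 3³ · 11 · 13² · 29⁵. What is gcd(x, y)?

16472257628112

min exponent per shared prime: 2⁴ · 3³ · 11 · 13² · 29⁵ = 16472257628112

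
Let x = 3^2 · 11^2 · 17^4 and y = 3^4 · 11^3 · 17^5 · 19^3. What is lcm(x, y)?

max exponent per prime: 3^4 · 11^3 · 17^5 · 19^3 = 1049949676562193

1049949676562193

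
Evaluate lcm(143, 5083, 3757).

143 = 11 · 13; 5083 = 13 · 17 · 23; 3757 = 13 · 17²
lcm takes max exponent of each prime: 11 · 13 · 17² · 23 = 950521

950521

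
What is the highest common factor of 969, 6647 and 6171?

17

gcd(969, 6647): 6647 = 6·969 + 833; 969 = 1·833 + 136; 833 = 6·136 + 17; 136 = 8·17 + 0 → 17
gcd(17, 6171): 6171 = 363·17 + 0 → 17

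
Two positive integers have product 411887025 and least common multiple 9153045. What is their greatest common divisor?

gcd·lcm = product, so gcd = 411887025/9153045 = 45.

45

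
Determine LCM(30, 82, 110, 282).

lcm(30, 82) = 30·82/gcd = 2460/2 = 1230
lcm(1230, 110) = 1230·110/gcd = 135300/10 = 13530
lcm(13530, 282) = 13530·282/gcd = 3815460/6 = 635910

635910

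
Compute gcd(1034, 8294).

22

Euclid: 8294 = 8·1034 + 22; 1034 = 47·22 + 0. Last nonzero remainder: 22.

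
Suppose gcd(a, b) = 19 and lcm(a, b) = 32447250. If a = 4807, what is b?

128250

Using ab = gcd(a,b)·lcm(a,b) = 19·32447250 = 616497750, we get b = 616497750/4807 = 128250.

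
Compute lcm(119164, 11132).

gcd first: 119164 = 10·11132 + 7844; 11132 = 1·7844 + 3288; 7844 = 2·3288 + 1268; 3288 = 2·1268 + 752; 1268 = 1·752 + 516; 752 = 1·516 + 236; 516 = 2·236 + 44; 236 = 5·44 + 16; 44 = 2·16 + 12; 16 = 1·12 + 4; 12 = 3·4 + 0 → gcd = 4
lcm = 119164·11132/gcd = 1326533648/4 = 331633412

331633412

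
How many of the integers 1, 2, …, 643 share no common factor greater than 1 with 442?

279

442 = 2·13·17. Inclusion–exclusion on these primes:
643 − ⌊643/2⌋ − ⌊643/13⌋ − ⌊643/17⌋ + ⌊643/26⌋ + ⌊643/34⌋ + ⌊643/221⌋ − ⌊643/442⌋ = 279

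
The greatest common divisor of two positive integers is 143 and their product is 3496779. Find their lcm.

gcd·lcm = product, so lcm = 3496779/143 = 24453.

24453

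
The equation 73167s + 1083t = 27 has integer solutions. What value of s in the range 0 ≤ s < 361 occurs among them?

gcd(73167, 1083) = 3 (Euclid: 73167 = 67·1083 + 606; 1083 = 1·606 + 477; 606 = 1·477 + 129; 477 = 3·129 + 90; 129 = 1·90 + 39; 90 = 2·39 + 12; 39 = 3·12 + 3; 12 = 4·3 + 0), and 3 | 27.
Extended Euclid: 73167·(84) + 1083·(-5675) = 3. Scale by 9: s₀ = 756.
General solution s = s₀ + 361k; reducing mod 361 gives s = 34 (and t = -2297).

34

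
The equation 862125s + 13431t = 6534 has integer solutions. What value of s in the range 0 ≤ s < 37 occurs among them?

29

gcd(862125, 13431) = 363 (Euclid: 862125 = 64·13431 + 2541; 13431 = 5·2541 + 726; 2541 = 3·726 + 363; 726 = 2·363 + 0), and 363 | 6534.
Extended Euclid: 862125·(16) + 13431·(-1027) = 363. Scale by 18: s₀ = 288.
General solution s = s₀ + 37k; reducing mod 37 gives s = 29 (and t = -1861).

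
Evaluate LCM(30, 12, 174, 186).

30 = 2 · 3 · 5; 12 = 2² · 3; 174 = 2 · 3 · 29; 186 = 2 · 3 · 31
lcm takes max exponent of each prime: 2² · 3 · 5 · 29 · 31 = 53940

53940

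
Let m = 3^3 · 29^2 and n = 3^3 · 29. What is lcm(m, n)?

max exponent per prime: 3^3 · 29^2 = 22707

22707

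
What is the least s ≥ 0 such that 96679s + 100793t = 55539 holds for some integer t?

11

gcd(96679, 100793) = 2057 (Euclid: 100793 = 1·96679 + 4114; 96679 = 23·4114 + 2057; 4114 = 2·2057 + 0), and 2057 | 55539.
Extended Euclid: 96679·(24) + 100793·(-23) = 2057. Scale by 27: s₀ = 648.
General solution s = s₀ + 49k; reducing mod 49 gives s = 11 (and t = -10).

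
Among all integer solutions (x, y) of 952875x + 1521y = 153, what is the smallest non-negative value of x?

gcd(952875, 1521) = 9 (Euclid: 952875 = 626·1521 + 729; 1521 = 2·729 + 63; 729 = 11·63 + 36; 63 = 1·36 + 27; 36 = 1·27 + 9; 27 = 3·9 + 0), and 9 | 153.
Extended Euclid: 952875·(48) + 1521·(-30071) = 9. Scale by 17: x₀ = 816.
General solution x = x₀ + 169t; reducing mod 169 gives x = 140 (and y = -87707).

140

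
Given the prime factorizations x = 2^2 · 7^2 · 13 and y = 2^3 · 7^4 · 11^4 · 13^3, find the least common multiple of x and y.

max exponent per prime: 2^3 · 7^4 · 11^4 · 13^3 = 617849848616

617849848616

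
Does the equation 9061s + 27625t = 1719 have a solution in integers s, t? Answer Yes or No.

By Bézout, 9061s + 27625t = 1719 has integer solutions iff gcd(9061, 27625) | 1719.
Euclid: 27625 = 3·9061 + 442; 9061 = 20·442 + 221; 442 = 2·221 + 0. gcd = 221; 1719 mod 221 = 172. No.

No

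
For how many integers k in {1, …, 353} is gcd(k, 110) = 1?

Prime factors of 110: 2, 5, 11. Count integers ≤ 353 divisible by none of them.
By inclusion–exclusion: 353 − ⌊353/2⌋ − ⌊353/5⌋ − ⌊353/11⌋ + ⌊353/10⌋ + ⌊353/22⌋ + ⌊353/55⌋ − ⌊353/110⌋ = 129.

129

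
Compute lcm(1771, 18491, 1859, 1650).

75468242850

1771 = 7 · 11 · 23; 18491 = 11 · 41²; 1859 = 11 · 13²; 1650 = 2 · 3 · 5² · 11
lcm takes max exponent of each prime: 2 · 3 · 5² · 7 · 11 · 13² · 23 · 41² = 75468242850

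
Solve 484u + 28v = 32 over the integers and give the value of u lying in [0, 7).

Euclid: 484 = 17·28 + 8; 28 = 3·8 + 4; 8 = 2·4 + 0 → gcd = 4; 32 = 4·8.
Back-substitution yields 484·(-3) + 28·(52) = 4, so one solution is u = -3·8 = -24, v = 52·8 = 416.
Solutions in u differ by 28/4 = 7; the one in [0, 7) is -24 mod 7 = 4.

4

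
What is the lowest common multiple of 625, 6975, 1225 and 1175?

625 = 5⁴; 6975 = 3² · 5² · 31; 1225 = 5² · 7²; 1175 = 5² · 47
lcm takes max exponent of each prime: 3² · 5⁴ · 7² · 31 · 47 = 401585625

401585625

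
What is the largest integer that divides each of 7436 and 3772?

7436 = 2² · 11 · 13²
3772 = 2² · 23 · 41
Common: 2² = 4

4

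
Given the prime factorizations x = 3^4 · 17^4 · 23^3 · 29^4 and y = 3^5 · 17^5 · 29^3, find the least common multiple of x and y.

2969110631990644677

max exponent per prime: 3^5 · 17^5 · 23^3 · 29^4 = 2969110631990644677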